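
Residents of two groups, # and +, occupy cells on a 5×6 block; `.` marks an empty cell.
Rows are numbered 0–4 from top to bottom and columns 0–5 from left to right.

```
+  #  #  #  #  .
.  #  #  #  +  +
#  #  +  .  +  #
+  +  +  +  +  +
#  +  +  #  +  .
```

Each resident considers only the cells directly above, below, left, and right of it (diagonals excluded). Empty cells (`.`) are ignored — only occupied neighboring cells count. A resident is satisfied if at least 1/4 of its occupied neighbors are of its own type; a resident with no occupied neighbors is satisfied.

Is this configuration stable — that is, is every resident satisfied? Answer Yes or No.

No

Row 0: (0,0)+ 0/1 not · (0,1)# 2/3 satisfied · (0,2)# 3/3 satisfied · (0,3)# 3/3 satisfied · (0,4)# 1/2 satisfied
Row 1: (1,1)# 3/3 satisfied · (1,2)# 3/4 satisfied · (1,3)# 2/3 satisfied · (1,4)+ 2/4 satisfied · (1,5)+ 1/2 satisfied
Row 2: (2,0)# 1/2 satisfied · (2,1)# 2/4 satisfied · (2,2)+ 1/3 satisfied · (2,4)+ 2/3 satisfied · (2,5)# 0/3 not
Row 3: (3,0)+ 1/3 satisfied · (3,1)+ 3/4 satisfied · (3,2)+ 4/4 satisfied · (3,3)+ 2/3 satisfied · (3,4)+ 4/4 satisfied · (3,5)+ 1/2 satisfied
Row 4: (4,0)# 0/2 not · (4,1)+ 2/3 satisfied · (4,2)+ 2/3 satisfied · (4,3)# 0/3 not · (4,4)+ 1/2 satisfied
For instance (0,0) has only 0/1 same-type neighbors, below 1/4.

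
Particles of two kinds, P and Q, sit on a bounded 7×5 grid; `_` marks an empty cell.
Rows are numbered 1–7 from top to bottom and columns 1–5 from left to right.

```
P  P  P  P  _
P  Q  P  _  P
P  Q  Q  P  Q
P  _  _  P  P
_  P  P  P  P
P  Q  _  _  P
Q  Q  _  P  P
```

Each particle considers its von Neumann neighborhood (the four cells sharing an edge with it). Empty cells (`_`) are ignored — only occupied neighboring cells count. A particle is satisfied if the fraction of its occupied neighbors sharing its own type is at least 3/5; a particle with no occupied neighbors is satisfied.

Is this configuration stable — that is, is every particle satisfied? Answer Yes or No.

(1,1)P 2/2 ✓
(1,2)P 2/3 ✓
(1,3)P 3/3 ✓
(1,4)P 1/1 ✓
(2,1)P 2/3 ✓
(2,2)Q 1/4 ✗
(2,3)P 1/3 ✗
(2,5)P 0/1 ✗
(3,1)P 2/3 ✓
(3,2)Q 2/3 ✓
(3,3)Q 1/3 ✗
(3,4)P 1/3 ✗
(3,5)Q 0/3 ✗
(4,1)P 1/1 ✓
(4,4)P 3/3 ✓
(4,5)P 2/3 ✓
(5,2)P 1/2 ✗
(5,3)P 2/2 ✓
(5,4)P 3/3 ✓
(5,5)P 3/3 ✓
(6,1)P 0/2 ✗
(6,2)Q 1/3 ✗
(6,5)P 2/2 ✓
(7,1)Q 1/2 ✗
(7,2)Q 2/2 ✓
(7,4)P 1/1 ✓
(7,5)P 2/2 ✓
For instance (2,2) has only 1/4 same-type neighbors, below 3/5.

No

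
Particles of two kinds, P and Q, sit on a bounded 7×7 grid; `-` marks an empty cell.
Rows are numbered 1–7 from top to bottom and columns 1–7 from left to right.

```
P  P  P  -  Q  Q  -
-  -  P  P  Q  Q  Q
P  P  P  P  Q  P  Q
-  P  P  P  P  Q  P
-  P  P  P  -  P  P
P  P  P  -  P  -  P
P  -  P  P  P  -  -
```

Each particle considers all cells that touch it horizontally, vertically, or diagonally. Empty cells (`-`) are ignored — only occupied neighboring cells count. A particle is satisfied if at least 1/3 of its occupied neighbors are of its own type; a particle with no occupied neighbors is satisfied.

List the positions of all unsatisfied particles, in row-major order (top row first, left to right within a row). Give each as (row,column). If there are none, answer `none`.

(3,6), (4,6)

(1,1)P 1/1 ok
(1,2)P 3/3 ok
(1,3)P 3/3 ok
(1,5)Q 3/4 ok
(1,6)Q 4/4 ok
(2,3)P 6/6 ok
(2,4)P 4/7 ok
(2,5)Q 4/7 ok
(2,6)Q 6/7 ok
(2,7)Q 3/4 ok
(3,1)P 2/2 ok
(3,2)P 5/5 ok
(3,3)P 7/7 ok
(3,4)P 6/8 ok
(3,5)Q 3/8 ok
(3,6)P 2/8 unhappy
(3,7)Q 3/5 ok
(4,2)P 6/6 ok
(4,3)P 8/8 ok
(4,4)P 6/7 ok
(4,5)P 5/7 ok
(4,6)Q 2/7 unhappy
(4,7)P 3/5 ok
(5,2)P 6/6 ok
(5,3)P 7/7 ok
(5,4)P 6/6 ok
(5,6)P 5/6 ok
(5,7)P 3/4 ok
(6,1)P 3/3 ok
(6,2)P 6/6 ok
(6,3)P 6/6 ok
(6,5)P 4/4 ok
(6,7)P 2/2 ok
(7,1)P 2/2 ok
(7,3)P 3/3 ok
(7,4)P 4/4 ok
(7,5)P 2/2 ok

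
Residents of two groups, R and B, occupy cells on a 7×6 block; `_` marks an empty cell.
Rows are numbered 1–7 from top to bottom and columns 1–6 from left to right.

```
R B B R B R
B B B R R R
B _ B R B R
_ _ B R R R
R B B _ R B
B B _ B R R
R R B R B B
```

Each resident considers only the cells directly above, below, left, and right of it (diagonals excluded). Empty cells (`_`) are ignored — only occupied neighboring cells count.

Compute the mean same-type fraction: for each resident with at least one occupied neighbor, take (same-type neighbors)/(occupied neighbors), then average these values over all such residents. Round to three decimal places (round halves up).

Row 1: (1,1)R 0/2 · (1,2)B 2/3 · (1,3)B 2/3 · (1,4)R 1/3 · (1,5)B 0/3 · (1,6)R 1/2
Row 2: (2,1)B 2/3 · (2,2)B 3/3 · (2,3)B 3/4 · (2,4)R 3/4 · (2,5)R 2/4 · (2,6)R 3/3
Row 3: (3,1)B 1/1 · (3,3)B 2/3 · (3,4)R 2/4 · (3,5)B 0/4 · (3,6)R 2/3
Row 4: (4,3)B 2/3 · (4,4)R 2/3 · (4,5)R 3/4 · (4,6)R 2/3
Row 5: (5,1)R 0/2 · (5,2)B 2/3 · (5,3)B 2/2 · (5,5)R 2/3 · (5,6)B 0/3
Row 6: (6,1)B 1/3 · (6,2)B 2/3 · (6,4)B 0/2 · (6,5)R 2/4 · (6,6)R 1/3
Row 7: (7,1)R 1/2 · (7,2)R 1/3 · (7,3)B 0/2 · (7,4)R 0/3 · (7,5)B 1/3 · (7,6)B 1/2
Sum over 37 residents: 0/2 + 2/3 + 2/3 + 1/3 + 0/3 + 1/2 + 2/3 + 3/3 + 3/4 + 3/4 + 2/4 + 3/3 + 1/1 + 2/3 + 2/4 + 0/4 + 2/3 + 2/3 + 2/3 + 3/4 + 2/3 + 0/2 + 2/3 + 2/2 + 2/3 + 0/3 + 1/3 + 2/3 + 0/2 + 2/4 + 1/3 + 1/2 + 1/3 + 0/2 + 0/3 + 1/3 + 1/2 = 73/4; mean = 73/4 ÷ 37 = 73/148 = 0.493243… → 0.493.

0.493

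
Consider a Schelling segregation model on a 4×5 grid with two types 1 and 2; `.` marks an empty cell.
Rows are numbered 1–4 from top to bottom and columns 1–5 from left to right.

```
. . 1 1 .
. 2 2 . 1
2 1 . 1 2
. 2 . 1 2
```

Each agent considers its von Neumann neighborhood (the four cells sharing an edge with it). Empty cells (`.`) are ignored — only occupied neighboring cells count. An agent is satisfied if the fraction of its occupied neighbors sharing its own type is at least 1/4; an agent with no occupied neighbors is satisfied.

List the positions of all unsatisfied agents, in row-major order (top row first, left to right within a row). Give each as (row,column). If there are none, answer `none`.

(1,3)1 1/2 ok
(1,4)1 1/1 ok
(2,2)2 1/2 ok
(2,3)2 1/2 ok
(2,5)1 0/1 unhappy
(3,1)2 0/1 unhappy
(3,2)1 0/3 unhappy
(3,4)1 1/2 ok
(3,5)2 1/3 ok
(4,2)2 0/1 unhappy
(4,4)1 1/2 ok
(4,5)2 1/2 ok

(2,5), (3,1), (3,2), (4,2)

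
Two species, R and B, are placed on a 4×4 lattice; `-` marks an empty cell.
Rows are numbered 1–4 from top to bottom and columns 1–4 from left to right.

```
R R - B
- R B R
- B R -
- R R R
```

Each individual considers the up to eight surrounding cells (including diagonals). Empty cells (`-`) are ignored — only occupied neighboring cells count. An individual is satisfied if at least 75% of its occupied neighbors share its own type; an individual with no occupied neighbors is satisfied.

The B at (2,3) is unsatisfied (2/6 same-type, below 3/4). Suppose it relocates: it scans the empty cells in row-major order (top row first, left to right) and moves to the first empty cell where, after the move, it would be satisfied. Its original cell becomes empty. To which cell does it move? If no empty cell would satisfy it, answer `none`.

Vacating (2,3). Empty cells in order:
  (1,3): 1/4 same-type → still unsatisfied.
  (2,1): 1/4 same-type → still unsatisfied.
  (3,1): 1/3 same-type → still unsatisfied.
  (3,4): 0/4 same-type → still unsatisfied.
  (4,1): 1/2 same-type → still unsatisfied.

none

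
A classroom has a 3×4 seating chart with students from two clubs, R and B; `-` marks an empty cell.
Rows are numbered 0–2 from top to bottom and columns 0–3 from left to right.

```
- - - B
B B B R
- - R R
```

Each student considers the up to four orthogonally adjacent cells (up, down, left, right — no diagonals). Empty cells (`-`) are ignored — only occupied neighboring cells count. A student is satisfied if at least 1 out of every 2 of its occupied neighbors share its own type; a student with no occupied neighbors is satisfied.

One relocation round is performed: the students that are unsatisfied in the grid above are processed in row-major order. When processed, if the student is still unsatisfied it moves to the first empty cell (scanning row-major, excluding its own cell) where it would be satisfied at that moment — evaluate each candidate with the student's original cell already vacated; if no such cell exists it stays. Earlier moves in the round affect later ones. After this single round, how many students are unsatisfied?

0

Initially unsatisfied (in order): (0,3), (1,2), (1,3).
  (0,3) → (0,0).
  (1,2) → (0,1).
  (1,3): now satisfied by earlier moves; stays.
Resulting grid:
B B - -
B B - R
- - R R
All satisfied now.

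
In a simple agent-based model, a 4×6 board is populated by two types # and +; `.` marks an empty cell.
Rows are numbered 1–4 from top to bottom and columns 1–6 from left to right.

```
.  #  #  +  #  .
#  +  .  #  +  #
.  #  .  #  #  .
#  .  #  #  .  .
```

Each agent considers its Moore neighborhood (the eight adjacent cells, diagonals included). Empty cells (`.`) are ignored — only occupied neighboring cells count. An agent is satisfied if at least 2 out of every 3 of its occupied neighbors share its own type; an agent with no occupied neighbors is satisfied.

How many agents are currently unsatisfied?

(1,2)# 2/3 satisfied
(1,3)# 2/4 not
(1,4)+ 1/4 not
(1,5)# 2/4 not
(2,1)# 2/3 satisfied
(2,2)+ 0/4 not
(2,4)# 4/6 satisfied
(2,5)+ 1/6 not
(2,6)# 2/3 satisfied
(3,2)# 3/4 satisfied
(3,4)# 4/5 satisfied
(3,5)# 4/5 satisfied
(4,1)# 1/1 satisfied
(4,3)# 3/3 satisfied
(4,4)# 3/3 satisfied
Unsatisfied: (1,3), (1,4), (1,5), (2,2), (2,5) — 5 in total.

5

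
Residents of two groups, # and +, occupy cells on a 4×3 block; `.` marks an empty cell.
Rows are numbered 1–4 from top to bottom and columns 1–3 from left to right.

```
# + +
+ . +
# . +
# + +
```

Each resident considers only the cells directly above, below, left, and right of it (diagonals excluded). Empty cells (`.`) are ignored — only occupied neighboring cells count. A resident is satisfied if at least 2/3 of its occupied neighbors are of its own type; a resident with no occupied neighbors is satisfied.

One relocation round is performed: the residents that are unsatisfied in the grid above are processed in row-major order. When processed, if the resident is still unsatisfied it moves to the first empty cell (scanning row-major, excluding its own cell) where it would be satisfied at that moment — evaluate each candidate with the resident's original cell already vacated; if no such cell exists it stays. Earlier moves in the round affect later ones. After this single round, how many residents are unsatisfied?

Initially unsatisfied (in order): (1,1), (1,2), (2,1), (3,1), (4,1), (4,2).
  (1,1): no empty cell satisfies it; stays.
  (1,2) → (2,2).
  (2,1) → (1,2).
  (3,1): now satisfied by earlier moves; stays.
  (4,1) → (2,1).
  (4,2): now satisfied by earlier moves; stays.
Resulting grid:
# + +
# + +
# . +
. + +
Unsatisfied now: (1,1).

1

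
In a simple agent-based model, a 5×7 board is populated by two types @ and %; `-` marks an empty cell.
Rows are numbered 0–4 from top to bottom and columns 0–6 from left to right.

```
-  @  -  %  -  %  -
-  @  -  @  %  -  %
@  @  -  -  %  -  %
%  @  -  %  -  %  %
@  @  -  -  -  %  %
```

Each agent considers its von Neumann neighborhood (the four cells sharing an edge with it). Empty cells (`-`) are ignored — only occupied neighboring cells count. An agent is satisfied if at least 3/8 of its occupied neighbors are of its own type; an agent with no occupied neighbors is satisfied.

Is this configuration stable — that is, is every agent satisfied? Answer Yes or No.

(0,1)@ 1/1 satisfied
(0,3)% 0/1 not
(0,5)% 0/0 satisfied
(1,1)@ 2/2 satisfied
(1,3)@ 0/2 not
(1,4)% 1/2 satisfied
(1,6)% 1/1 satisfied
(2,0)@ 1/2 satisfied
(2,1)@ 3/3 satisfied
(2,4)% 1/1 satisfied
(2,6)% 2/2 satisfied
(3,0)% 0/3 not
(3,1)@ 2/3 satisfied
(3,3)% 0/0 satisfied
(3,5)% 2/2 satisfied
(3,6)% 3/3 satisfied
(4,0)@ 1/2 satisfied
(4,1)@ 2/2 satisfied
(4,5)% 2/2 satisfied
(4,6)% 2/2 satisfied
For instance (0,3) has only 0/1 same-type neighbors, below 3/8.

No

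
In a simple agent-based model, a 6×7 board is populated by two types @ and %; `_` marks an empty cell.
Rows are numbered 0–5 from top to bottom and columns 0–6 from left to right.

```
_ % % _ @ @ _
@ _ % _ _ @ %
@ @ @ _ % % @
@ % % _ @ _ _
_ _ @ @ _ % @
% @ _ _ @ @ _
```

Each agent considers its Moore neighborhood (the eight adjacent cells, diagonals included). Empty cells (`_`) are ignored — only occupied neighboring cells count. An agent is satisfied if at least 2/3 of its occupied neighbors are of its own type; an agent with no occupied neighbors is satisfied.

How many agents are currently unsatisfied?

(0,1)% 2/3 ✓
(0,2)% 2/2 ✓
(0,4)@ 2/2 ✓
(0,5)@ 2/3 ✓
(1,0)@ 2/3 ✓
(1,2)% 2/4 ✗
(1,5)@ 3/6 ✗
(1,6)% 1/4 ✗
(2,0)@ 3/4 ✓
(2,1)@ 4/7 ✗
(2,2)@ 1/4 ✗
(2,4)% 1/3 ✗
(2,5)% 2/5 ✗
(2,6)@ 1/3 ✗
(3,0)@ 2/3 ✓
(3,1)% 1/6 ✗
(3,2)% 1/5 ✗
(3,4)@ 1/4 ✗
(4,2)@ 2/4 ✗
(4,3)@ 3/4 ✓
(4,5)% 0/4 ✗
(4,6)@ 1/2 ✗
(5,0)% 0/1 ✗
(5,1)@ 1/2 ✗
(5,4)@ 2/3 ✓
(5,5)@ 2/3 ✓
Unsatisfied: (1,2), (1,5), (1,6), (2,1), (2,2), (2,4), (2,5), (2,6), (3,1), (3,2), (3,4), (4,2), (4,5), (4,6), (5,0), (5,1) — 16 in total.

16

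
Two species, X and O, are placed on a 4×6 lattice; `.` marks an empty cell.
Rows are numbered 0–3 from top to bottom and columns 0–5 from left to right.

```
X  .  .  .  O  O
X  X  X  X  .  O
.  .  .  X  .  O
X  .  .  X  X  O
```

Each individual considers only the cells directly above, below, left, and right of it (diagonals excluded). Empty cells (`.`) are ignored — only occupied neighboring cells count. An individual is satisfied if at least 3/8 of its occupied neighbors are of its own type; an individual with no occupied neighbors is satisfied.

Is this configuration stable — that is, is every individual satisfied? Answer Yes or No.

Yes

(0,0)X 1/1 satisfied
(0,4)O 1/1 satisfied
(0,5)O 2/2 satisfied
(1,0)X 2/2 satisfied
(1,1)X 2/2 satisfied
(1,2)X 2/2 satisfied
(1,3)X 2/2 satisfied
(1,5)O 2/2 satisfied
(2,3)X 2/2 satisfied
(2,5)O 2/2 satisfied
(3,0)X 0/0 satisfied
(3,3)X 2/2 satisfied
(3,4)X 1/2 satisfied
(3,5)O 1/2 satisfied
All meet the threshold, so the configuration is stable.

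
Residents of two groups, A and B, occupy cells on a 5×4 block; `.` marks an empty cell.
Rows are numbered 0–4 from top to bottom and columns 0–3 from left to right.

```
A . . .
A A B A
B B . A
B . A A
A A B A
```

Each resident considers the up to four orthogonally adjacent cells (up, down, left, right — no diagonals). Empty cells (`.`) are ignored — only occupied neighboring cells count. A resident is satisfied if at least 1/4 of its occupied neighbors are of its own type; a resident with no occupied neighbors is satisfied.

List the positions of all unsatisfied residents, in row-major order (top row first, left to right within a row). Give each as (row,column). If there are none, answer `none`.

Row 0: (0,0)A 1/1 ok
Row 1: (1,0)A 2/3 ok · (1,1)A 1/3 ok · (1,2)B 0/2 unhappy · (1,3)A 1/2 ok
Row 2: (2,0)B 2/3 ok · (2,1)B 1/2 ok · (2,3)A 2/2 ok
Row 3: (3,0)B 1/2 ok · (3,2)A 1/2 ok · (3,3)A 3/3 ok
Row 4: (4,0)A 1/2 ok · (4,1)A 1/2 ok · (4,2)B 0/3 unhappy · (4,3)A 1/2 ok

(1,2), (4,2)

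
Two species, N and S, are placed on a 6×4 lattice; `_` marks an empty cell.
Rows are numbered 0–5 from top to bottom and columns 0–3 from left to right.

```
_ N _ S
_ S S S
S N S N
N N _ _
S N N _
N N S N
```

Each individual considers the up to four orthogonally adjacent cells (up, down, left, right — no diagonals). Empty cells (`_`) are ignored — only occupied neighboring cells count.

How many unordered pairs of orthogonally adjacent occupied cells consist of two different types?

Scan each occupied cell's neighbors to the right and below so each pair is counted once.
Row 0: N(0,1)–S(1,1)≠ S(0,3)–S(1,3)=  → 1/2 unlike.
Row 1: S(1,1)–S(1,2)= S(1,1)–N(2,1)≠ S(1,2)–S(1,3)= S(1,2)–S(2,2)= S(1,3)–N(2,3)≠  → 2/5 unlike.
Row 2: S(2,0)–N(2,1)≠ S(2,0)–N(3,0)≠ N(2,1)–S(2,2)≠ N(2,1)–N(3,1)= S(2,2)–N(2,3)≠  → 4/5 unlike.
Row 3: N(3,0)–N(3,1)= N(3,0)–S(4,0)≠ N(3,1)–N(4,1)=  → 1/3 unlike.
Row 4: S(4,0)–N(4,1)≠ S(4,0)–N(5,0)≠ N(4,1)–N(4,2)= N(4,1)–N(5,1)= N(4,2)–S(5,2)≠  → 3/5 unlike.
Row 5: N(5,0)–N(5,1)= N(5,1)–S(5,2)≠ S(5,2)–N(5,3)≠  → 2/3 unlike.
Total adjacent occupied pairs: 23; unlike-type pairs: 13.

13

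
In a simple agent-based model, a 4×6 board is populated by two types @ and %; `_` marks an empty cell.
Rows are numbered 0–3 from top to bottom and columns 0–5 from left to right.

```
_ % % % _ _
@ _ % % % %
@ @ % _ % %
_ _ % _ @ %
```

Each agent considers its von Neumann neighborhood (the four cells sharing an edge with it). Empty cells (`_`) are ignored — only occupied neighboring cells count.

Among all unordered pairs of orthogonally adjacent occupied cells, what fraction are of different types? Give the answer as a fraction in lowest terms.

Scan each occupied cell's neighbors to the right and below so each pair is counted once.
From row 0: 0 unlike of 4 pairs (running 0/4).
From row 1: 0 unlike of 7 pairs (running 0/11).
From row 2: 2 unlike of 6 pairs (running 2/17).
From row 3: 1 unlike of 1 pairs (running 3/18).
Total adjacent occupied pairs: 18; unlike-type pairs: 3.
3/18 reduces to 1/6.

1/6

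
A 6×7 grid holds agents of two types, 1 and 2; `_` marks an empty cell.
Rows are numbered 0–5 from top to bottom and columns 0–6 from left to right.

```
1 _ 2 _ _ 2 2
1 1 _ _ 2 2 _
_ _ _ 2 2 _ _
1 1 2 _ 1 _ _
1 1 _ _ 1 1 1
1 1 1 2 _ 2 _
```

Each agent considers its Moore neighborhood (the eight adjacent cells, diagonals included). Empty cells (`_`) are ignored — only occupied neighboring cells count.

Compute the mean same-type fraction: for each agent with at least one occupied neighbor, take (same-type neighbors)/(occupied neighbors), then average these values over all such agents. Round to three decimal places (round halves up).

Row 0: (0,0)1 2/2 · (0,2)2 0/1 · (0,5)2 3/3 · (0,6)2 2/2
Row 1: (1,0)1 2/2 · (1,1)1 2/3 · (1,4)2 4/4 · (1,5)2 4/4
Row 2: (2,3)2 3/4 · (2,4)2 3/4
Row 3: (3,0)1 3/3 · (3,1)1 3/4 · (3,2)2 1/3 · (3,4)1 2/4
Row 4: (4,0)1 5/5 · (4,1)1 6/7 · (4,4)1 2/4 · (4,5)1 3/4 · (4,6)1 1/2
Row 5: (5,0)1 3/3 · (5,1)1 4/4 · (5,2)1 2/3 · (5,3)2 0/2 · (5,5)2 0/3
Sum over 24 agents: 2/2 + 0/1 + 3/3 + 2/2 + 2/2 + 2/3 + 4/4 + 4/4 + 3/4 + 3/4 + 3/3 + 3/4 + 1/3 + 2/4 + 5/5 + 6/7 + 2/4 + 3/4 + 1/2 + 3/3 + 4/4 + 2/3 + 0/2 + 0/3 = 715/42; mean = 715/42 ÷ 24 = 715/1008 = 0.709325… → 0.709.

0.709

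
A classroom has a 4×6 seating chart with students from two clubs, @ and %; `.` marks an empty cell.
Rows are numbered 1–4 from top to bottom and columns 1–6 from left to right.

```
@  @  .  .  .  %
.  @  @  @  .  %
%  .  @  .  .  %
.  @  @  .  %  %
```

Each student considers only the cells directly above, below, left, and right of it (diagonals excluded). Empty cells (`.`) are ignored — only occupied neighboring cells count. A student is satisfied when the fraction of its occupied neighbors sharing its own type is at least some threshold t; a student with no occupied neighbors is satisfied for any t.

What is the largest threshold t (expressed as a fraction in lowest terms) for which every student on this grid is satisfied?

Row 1: (1,1)@ 1/1 · (1,2)@ 2/2 · (1,6)% 1/1
Row 2: (2,2)@ 2/2 · (2,3)@ 3/3 · (2,4)@ 1/1 · (2,6)% 2/2
Row 3: (3,1)% — no occupied neighbors · (3,3)@ 2/2 · (3,6)% 2/2
Row 4: (4,2)@ 1/1 · (4,3)@ 2/2 · (4,5)% 1/1 · (4,6)% 2/2
The smallest same-type fraction is 1/1 at (1,1), which reduces to 1/1. Any threshold above that leaves this student unsatisfied.

1/1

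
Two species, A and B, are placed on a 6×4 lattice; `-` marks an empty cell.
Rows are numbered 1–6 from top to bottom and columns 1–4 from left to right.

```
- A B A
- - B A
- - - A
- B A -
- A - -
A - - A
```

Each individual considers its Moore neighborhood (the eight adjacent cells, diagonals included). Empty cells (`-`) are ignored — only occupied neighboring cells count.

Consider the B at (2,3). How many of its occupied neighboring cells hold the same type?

1

Occupied neighbors of (2,3): (1,2)=A, (1,3)=B, (1,4)=A, (2,4)=A, (3,4)=A.
Same type (B): 1 of 5.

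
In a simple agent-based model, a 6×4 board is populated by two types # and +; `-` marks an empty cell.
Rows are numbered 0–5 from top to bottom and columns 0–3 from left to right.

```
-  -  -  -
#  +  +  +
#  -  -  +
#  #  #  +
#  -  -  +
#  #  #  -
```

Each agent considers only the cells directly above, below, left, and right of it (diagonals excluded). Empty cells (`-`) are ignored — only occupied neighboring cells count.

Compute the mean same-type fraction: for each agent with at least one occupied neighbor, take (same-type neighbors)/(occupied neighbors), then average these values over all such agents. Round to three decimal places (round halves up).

0.878

Row 1: (1,0)# 1/2 · (1,1)+ 1/2 · (1,2)+ 2/2 · (1,3)+ 2/2
Row 2: (2,0)# 2/2 · (2,3)+ 2/2
Row 3: (3,0)# 3/3 · (3,1)# 2/2 · (3,2)# 1/2 · (3,3)+ 2/3
Row 4: (4,0)# 2/2 · (4,3)+ 1/1
Row 5: (5,0)# 2/2 · (5,1)# 2/2 · (5,2)# 1/1
Sum over 15 agents: 1/2 + 1/2 + 2/2 + 2/2 + 2/2 + 2/2 + 3/3 + 2/2 + 1/2 + 2/3 + 2/2 + 1/1 + 2/2 + 2/2 + 1/1 = 79/6; mean = 79/6 ÷ 15 = 79/90 = 0.877777… → 0.878.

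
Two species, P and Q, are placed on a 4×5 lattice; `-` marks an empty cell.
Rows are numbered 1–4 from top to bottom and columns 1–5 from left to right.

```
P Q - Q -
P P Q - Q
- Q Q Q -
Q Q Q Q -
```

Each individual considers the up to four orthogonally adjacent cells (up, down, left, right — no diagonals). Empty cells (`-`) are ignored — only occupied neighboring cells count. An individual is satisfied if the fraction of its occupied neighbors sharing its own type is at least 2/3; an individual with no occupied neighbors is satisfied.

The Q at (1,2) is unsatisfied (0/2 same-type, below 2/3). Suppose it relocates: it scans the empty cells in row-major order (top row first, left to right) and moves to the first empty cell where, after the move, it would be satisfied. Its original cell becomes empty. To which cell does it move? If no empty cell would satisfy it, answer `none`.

Vacating (1,2). Empty cells in order:
  (1,3): 2/2 same-type → satisfied — stop here.

(1,3)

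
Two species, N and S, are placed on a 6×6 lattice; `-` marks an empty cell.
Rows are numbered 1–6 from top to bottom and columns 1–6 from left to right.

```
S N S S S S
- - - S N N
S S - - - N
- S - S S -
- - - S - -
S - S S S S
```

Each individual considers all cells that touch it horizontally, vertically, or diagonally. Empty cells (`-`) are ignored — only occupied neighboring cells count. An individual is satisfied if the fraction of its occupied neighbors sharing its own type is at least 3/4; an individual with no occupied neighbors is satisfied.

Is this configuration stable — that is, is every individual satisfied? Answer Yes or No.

(1,1)S 0/1 not
(1,2)N 0/2 not
(1,3)S 2/3 not
(1,4)S 3/4 satisfied
(1,5)S 3/5 not
(1,6)S 1/3 not
(2,4)S 3/4 satisfied
(2,5)N 2/6 not
(2,6)N 2/4 not
(3,1)S 2/2 satisfied
(3,2)S 2/2 satisfied
(3,6)N 2/3 not
(4,2)S 2/2 satisfied
(4,4)S 2/2 satisfied
(4,5)S 2/3 not
(5,4)S 5/5 satisfied
(6,1)S 0/0 satisfied
(6,3)S 2/2 satisfied
(6,4)S 3/3 satisfied
(6,5)S 3/3 satisfied
(6,6)S 1/1 satisfied
For instance (1,1) has only 0/1 same-type neighbors, below 3/4.

No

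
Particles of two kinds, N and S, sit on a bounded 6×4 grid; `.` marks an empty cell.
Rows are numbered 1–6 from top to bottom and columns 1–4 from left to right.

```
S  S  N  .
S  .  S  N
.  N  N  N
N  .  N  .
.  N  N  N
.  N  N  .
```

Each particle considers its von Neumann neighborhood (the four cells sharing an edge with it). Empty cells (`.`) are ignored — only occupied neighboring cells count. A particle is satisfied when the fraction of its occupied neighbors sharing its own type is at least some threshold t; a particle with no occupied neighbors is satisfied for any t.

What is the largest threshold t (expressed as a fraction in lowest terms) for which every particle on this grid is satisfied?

0/1

(1,1)S 2/2
(1,2)S 1/2
(1,3)N 0/2
(2,1)S 1/1
(2,3)S 0/3
(2,4)N 1/2
(3,2)N 1/1
(3,3)N 3/4
(3,4)N 2/2
(4,1)N — no occupied neighbors
(4,3)N 2/2
(5,2)N 2/2
(5,3)N 4/4
(5,4)N 1/1
(6,2)N 2/2
(6,3)N 2/2
The smallest same-type fraction is 0/2 at (1,3), which reduces to 0/1. Any threshold above that leaves this particle unsatisfied.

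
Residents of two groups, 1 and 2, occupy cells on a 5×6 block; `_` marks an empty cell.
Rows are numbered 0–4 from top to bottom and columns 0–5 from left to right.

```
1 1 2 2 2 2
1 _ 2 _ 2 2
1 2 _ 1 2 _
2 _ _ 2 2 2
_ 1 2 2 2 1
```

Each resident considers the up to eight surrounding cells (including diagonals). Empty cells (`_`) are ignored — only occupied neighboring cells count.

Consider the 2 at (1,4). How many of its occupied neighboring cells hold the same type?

Occupied neighbors of (1,4): (0,3)=2, (0,4)=2, (0,5)=2, (1,5)=2, (2,3)=1, (2,4)=2.
Same type (2): 5 of 6.

5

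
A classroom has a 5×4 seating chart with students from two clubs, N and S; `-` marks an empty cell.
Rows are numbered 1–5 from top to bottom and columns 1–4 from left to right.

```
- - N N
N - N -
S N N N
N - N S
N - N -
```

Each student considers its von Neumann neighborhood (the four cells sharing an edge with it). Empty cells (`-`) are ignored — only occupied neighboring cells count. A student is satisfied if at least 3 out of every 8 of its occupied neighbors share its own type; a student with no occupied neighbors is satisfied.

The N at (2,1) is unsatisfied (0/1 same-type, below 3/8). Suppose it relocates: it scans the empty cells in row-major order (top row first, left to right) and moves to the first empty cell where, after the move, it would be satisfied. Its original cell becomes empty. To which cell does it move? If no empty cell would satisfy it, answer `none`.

Vacating (2,1). Empty cells in order:
  (1,1): 0/0 same-type → satisfied — stop here.

(1,1)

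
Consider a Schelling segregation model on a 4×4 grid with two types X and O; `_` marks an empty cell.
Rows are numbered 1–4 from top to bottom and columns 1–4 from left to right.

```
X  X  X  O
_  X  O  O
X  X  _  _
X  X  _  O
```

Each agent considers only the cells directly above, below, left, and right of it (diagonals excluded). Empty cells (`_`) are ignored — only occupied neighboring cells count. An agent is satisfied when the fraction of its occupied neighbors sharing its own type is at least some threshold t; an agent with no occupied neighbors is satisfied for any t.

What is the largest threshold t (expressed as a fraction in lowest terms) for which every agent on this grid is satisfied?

1/3

Row 1: (1,1)X 1/1 · (1,2)X 3/3 · (1,3)X 1/3 · (1,4)O 1/2
Row 2: (2,2)X 2/3 · (2,3)O 1/3 · (2,4)O 2/2
Row 3: (3,1)X 2/2 · (3,2)X 3/3
Row 4: (4,1)X 2/2 · (4,2)X 2/2 · (4,4)O — no occupied neighbors
The smallest same-type fraction is 1/3 at (1,3), which reduces to 1/3. Any threshold above that leaves this agent unsatisfied.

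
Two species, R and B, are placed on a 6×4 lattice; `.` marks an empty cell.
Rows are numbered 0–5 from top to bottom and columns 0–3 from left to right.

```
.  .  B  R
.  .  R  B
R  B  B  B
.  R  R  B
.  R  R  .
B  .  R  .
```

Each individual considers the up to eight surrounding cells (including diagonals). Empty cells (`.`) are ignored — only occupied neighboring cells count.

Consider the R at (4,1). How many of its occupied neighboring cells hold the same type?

4

Occupied neighbors of (4,1): (3,1)=R, (3,2)=R, (4,2)=R, (5,0)=B, (5,2)=R.
Same type (R): 4 of 5.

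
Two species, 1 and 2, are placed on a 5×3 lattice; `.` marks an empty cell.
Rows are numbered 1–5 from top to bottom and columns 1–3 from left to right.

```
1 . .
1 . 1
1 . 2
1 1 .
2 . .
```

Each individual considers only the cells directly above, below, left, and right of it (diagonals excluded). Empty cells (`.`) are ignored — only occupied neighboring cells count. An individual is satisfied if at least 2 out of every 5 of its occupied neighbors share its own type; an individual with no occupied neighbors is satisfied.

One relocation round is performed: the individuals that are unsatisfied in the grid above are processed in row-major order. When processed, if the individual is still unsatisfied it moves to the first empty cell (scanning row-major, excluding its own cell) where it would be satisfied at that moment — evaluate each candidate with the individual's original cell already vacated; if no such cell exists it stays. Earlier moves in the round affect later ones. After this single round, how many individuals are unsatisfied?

0

Initially unsatisfied (in order): (2,3), (3,3), (5,1).
  (2,3) → (1,2).
  (3,3): now satisfied by earlier moves; stays.
  (5,1) → (2,3).
Resulting grid:
1 1 .
1 . 2
1 . 2
1 1 .
. . .
All satisfied now.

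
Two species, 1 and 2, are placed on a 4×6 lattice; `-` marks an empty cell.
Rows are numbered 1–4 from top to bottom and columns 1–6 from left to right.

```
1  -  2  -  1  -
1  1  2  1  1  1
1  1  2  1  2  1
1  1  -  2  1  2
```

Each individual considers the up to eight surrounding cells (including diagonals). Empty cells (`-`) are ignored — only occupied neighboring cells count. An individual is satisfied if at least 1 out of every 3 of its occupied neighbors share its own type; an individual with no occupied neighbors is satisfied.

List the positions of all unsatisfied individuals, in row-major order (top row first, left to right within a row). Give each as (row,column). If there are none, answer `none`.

(3,3), (3,5)

(1,1)1 2/2 ✓
(1,3)2 1/3 ✓
(1,5)1 3/3 ✓
(2,1)1 4/4 ✓
(2,2)1 4/7 ✓
(2,3)2 2/6 ✓
(2,4)1 3/7 ✓
(2,5)1 5/6 ✓
(2,6)1 3/4 ✓
(3,1)1 5/5 ✓
(3,2)1 5/7 ✓
(3,3)2 2/7 ✗
(3,4)1 3/7 ✓
(3,5)2 2/8 ✗
(3,6)1 3/5 ✓
(4,1)1 3/3 ✓
(4,2)1 3/4 ✓
(4,4)2 2/4 ✓
(4,5)1 2/5 ✓
(4,6)2 1/3 ✓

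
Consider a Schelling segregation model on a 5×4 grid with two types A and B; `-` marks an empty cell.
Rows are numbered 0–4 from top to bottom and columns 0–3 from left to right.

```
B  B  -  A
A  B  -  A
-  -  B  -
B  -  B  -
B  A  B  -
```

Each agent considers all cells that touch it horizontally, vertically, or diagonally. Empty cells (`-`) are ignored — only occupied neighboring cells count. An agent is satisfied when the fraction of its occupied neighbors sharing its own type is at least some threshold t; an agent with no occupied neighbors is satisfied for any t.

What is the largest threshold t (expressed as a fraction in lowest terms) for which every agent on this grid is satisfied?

0/1

Row 0: (0,0)B 2/3 · (0,1)B 2/3 · (0,3)A 1/1
Row 1: (1,0)A 0/3 · (1,1)B 3/4 · (1,3)A 1/2
Row 2: (2,2)B 2/3
Row 3: (3,0)B 1/2 · (3,2)B 2/3
Row 4: (4,0)B 1/2 · (4,1)A 0/4 · (4,2)B 1/2
The smallest same-type fraction is 0/3 at (1,0), which reduces to 0/1. Any threshold above that leaves this agent unsatisfied.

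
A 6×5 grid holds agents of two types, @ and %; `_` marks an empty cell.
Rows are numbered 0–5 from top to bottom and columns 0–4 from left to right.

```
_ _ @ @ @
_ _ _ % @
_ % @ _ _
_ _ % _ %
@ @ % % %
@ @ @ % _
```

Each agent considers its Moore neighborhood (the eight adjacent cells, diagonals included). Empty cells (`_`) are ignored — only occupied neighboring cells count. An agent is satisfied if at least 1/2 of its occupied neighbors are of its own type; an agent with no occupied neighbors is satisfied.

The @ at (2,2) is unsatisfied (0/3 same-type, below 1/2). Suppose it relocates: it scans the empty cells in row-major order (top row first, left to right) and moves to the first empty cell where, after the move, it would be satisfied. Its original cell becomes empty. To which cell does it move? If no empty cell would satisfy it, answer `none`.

Vacating (2,2). Empty cells in order:
  (0,0): 0/0 same-type → satisfied — stop here.

(0,0)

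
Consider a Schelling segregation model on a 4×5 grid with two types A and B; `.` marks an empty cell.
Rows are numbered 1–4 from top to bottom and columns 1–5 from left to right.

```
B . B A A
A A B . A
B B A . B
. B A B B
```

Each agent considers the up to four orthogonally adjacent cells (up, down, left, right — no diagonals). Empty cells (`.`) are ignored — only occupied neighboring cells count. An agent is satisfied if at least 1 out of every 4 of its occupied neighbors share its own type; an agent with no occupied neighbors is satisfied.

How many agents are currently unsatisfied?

(1,1)B 0/1 unhappy
(1,3)B 1/2 ok
(1,4)A 1/2 ok
(1,5)A 2/2 ok
(2,1)A 1/3 ok
(2,2)A 1/3 ok
(2,3)B 1/3 ok
(2,5)A 1/2 ok
(3,1)B 1/2 ok
(3,2)B 2/4 ok
(3,3)A 1/3 ok
(3,5)B 1/2 ok
(4,2)B 1/2 ok
(4,3)A 1/3 ok
(4,4)B 1/2 ok
(4,5)B 2/2 ok
Unsatisfied: (1,1) — 1 in total.

1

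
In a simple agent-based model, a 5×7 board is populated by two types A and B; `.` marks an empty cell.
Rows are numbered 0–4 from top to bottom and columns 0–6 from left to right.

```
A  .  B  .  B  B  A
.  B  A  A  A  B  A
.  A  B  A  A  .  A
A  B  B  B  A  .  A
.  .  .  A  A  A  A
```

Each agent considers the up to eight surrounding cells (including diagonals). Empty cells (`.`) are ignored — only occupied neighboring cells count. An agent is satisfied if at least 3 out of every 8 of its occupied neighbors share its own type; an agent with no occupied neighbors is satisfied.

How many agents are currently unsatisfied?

(0,0)A 0/1 unhappy
(0,2)B 1/3 unhappy
(0,4)B 2/4 ok
(0,5)B 2/5 ok
(0,6)A 1/3 unhappy
(1,1)B 2/5 ok
(1,2)A 3/6 ok
(1,3)A 4/7 ok
(1,4)A 3/6 ok
(1,5)B 2/7 unhappy
(1,6)A 2/4 ok
(2,1)A 2/6 unhappy
(2,2)B 4/8 ok
(2,3)A 5/8 ok
(2,4)A 4/6 ok
(2,6)A 2/3 ok
(3,0)A 1/2 ok
(3,1)B 2/4 ok
(3,2)B 3/6 ok
(3,3)B 2/7 unhappy
(3,4)A 5/6 ok
(3,6)A 3/3 ok
(4,3)A 2/4 ok
(4,4)A 3/4 ok
(4,5)A 4/4 ok
(4,6)A 2/2 ok
Unsatisfied: (0,0), (0,2), (0,6), (1,5), (2,1), (3,3) — 6 in total.

6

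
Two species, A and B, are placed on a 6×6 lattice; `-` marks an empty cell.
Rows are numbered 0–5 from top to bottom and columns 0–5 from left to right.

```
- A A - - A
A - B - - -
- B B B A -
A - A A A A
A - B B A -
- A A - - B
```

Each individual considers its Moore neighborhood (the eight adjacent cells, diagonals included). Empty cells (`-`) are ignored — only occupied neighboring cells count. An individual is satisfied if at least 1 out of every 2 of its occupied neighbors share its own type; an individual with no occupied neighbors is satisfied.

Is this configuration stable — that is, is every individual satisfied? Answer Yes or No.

No

(0,1)A 2/3 satisfied
(0,2)A 1/2 satisfied
(0,5)A 0/0 satisfied
(1,0)A 1/2 satisfied
(1,2)B 3/5 satisfied
(2,1)B 2/5 not
(2,2)B 3/5 satisfied
(2,3)B 2/6 not
(2,4)A 3/4 satisfied
(3,0)A 1/2 satisfied
(3,2)A 1/6 not
(3,3)A 4/8 satisfied
(3,4)A 4/6 satisfied
(3,5)A 3/3 satisfied
(4,0)A 2/2 satisfied
(4,2)B 1/5 not
(4,3)B 1/6 not
(4,4)A 3/5 satisfied
(5,1)A 2/3 satisfied
(5,2)A 1/3 not
(5,5)B 0/1 not
For instance (2,1) has only 2/5 same-type neighbors, below 1/2.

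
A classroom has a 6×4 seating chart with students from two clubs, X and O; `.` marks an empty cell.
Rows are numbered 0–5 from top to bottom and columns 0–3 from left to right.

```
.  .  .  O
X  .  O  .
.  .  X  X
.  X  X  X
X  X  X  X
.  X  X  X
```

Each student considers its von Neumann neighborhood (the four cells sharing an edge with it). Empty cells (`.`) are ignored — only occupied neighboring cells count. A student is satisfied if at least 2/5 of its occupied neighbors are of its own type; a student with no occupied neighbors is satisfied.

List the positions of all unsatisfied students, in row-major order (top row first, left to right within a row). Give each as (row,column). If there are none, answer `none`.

Row 0: (0,3)O 0/0 satisfied
Row 1: (1,0)X 0/0 satisfied · (1,2)O 0/1 not
Row 2: (2,2)X 2/3 satisfied · (2,3)X 2/2 satisfied
Row 3: (3,1)X 2/2 satisfied · (3,2)X 4/4 satisfied · (3,3)X 3/3 satisfied
Row 4: (4,0)X 1/1 satisfied · (4,1)X 4/4 satisfied · (4,2)X 4/4 satisfied · (4,3)X 3/3 satisfied
Row 5: (5,1)X 2/2 satisfied · (5,2)X 3/3 satisfied · (5,3)X 2/2 satisfied

(1,2)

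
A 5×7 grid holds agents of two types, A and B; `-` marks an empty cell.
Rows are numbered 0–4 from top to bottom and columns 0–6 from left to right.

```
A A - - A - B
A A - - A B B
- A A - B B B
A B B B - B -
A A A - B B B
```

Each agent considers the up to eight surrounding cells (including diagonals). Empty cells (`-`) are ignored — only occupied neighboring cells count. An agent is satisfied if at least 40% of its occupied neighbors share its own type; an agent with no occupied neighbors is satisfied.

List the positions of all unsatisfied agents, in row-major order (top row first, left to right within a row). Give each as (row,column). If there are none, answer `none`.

(1,4), (3,1), (3,2), (4,2)

Row 0: (0,0)A 3/3 ok · (0,1)A 3/3 ok · (0,4)A 1/2 ok · (0,6)B 2/2 ok
Row 1: (1,0)A 4/4 ok · (1,1)A 5/5 ok · (1,4)A 1/4 unhappy · (1,5)B 5/7 ok · (1,6)B 4/4 ok
Row 2: (2,1)A 4/6 ok · (2,2)A 2/5 ok · (2,4)B 4/5 ok · (2,5)B 5/6 ok · (2,6)B 4/4 ok
Row 3: (3,0)A 3/4 ok · (3,1)B 1/7 unhappy · (3,2)B 2/6 unhappy · (3,3)B 3/5 ok · (3,5)B 6/6 ok
Row 4: (4,0)A 2/3 ok · (4,1)A 3/5 ok · (4,2)A 1/4 unhappy · (4,4)B 3/3 ok · (4,5)B 3/3 ok · (4,6)B 2/2 ok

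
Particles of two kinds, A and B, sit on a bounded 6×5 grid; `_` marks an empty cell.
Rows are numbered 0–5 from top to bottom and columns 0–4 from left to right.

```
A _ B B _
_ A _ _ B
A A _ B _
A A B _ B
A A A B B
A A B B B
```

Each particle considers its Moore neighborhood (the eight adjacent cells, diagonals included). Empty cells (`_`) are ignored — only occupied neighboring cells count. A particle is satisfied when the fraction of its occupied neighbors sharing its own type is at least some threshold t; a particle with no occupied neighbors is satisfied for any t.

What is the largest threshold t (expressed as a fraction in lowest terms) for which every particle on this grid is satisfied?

1/3

Row 0: (0,0)A 1/1 · (0,2)B 1/2 · (0,3)B 2/2
Row 1: (1,1)A 3/4 · (1,4)B 2/2
Row 2: (2,0)A 4/4 · (2,1)A 4/5 · (2,3)B 3/3
Row 3: (3,0)A 5/5 · (3,1)A 6/7 · (3,2)B 2/6 · (3,4)B 3/3
Row 4: (4,0)A 5/5 · (4,1)A 6/8 · (4,2)A 3/7 · (4,3)B 6/7 · (4,4)B 4/4
Row 5: (5,0)A 3/3 · (5,1)A 4/5 · (5,2)B 2/5 · (5,3)B 4/5 · (5,4)B 3/3
The smallest same-type fraction is 2/6 at (3,2), which reduces to 1/3. Any threshold above that leaves this particle unsatisfied.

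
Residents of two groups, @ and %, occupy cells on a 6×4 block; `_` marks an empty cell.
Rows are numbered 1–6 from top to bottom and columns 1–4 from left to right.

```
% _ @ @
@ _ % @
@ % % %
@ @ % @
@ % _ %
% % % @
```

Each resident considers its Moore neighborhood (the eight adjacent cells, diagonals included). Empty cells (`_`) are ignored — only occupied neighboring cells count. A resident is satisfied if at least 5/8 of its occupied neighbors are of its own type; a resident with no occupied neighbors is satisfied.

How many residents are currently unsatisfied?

14

Row 1: (1,1)% 0/1 ✗ · (1,3)@ 2/3 ✓ · (1,4)@ 2/3 ✓
Row 2: (2,1)@ 1/3 ✗ · (2,3)% 3/6 ✗ · (2,4)@ 2/5 ✗
Row 3: (3,1)@ 3/4 ✓ · (3,2)% 3/7 ✗ · (3,3)% 4/7 ✗ · (3,4)% 3/5 ✗
Row 4: (4,1)@ 3/5 ✗ · (4,2)@ 3/7 ✗ · (4,3)% 5/7 ✓ · (4,4)@ 0/4 ✗
Row 5: (5,1)@ 2/5 ✗ · (5,2)% 4/7 ✗ · (5,4)% 2/4 ✗
Row 6: (6,1)% 2/3 ✓ · (6,2)% 3/4 ✓ · (6,3)% 3/4 ✓ · (6,4)@ 0/2 ✗
Unsatisfied: (1,1), (2,1), (2,3), (2,4), (3,2), (3,3), (3,4), (4,1), (4,2), (4,4), (5,1), (5,2), (5,4), (6,4) — 14 in total.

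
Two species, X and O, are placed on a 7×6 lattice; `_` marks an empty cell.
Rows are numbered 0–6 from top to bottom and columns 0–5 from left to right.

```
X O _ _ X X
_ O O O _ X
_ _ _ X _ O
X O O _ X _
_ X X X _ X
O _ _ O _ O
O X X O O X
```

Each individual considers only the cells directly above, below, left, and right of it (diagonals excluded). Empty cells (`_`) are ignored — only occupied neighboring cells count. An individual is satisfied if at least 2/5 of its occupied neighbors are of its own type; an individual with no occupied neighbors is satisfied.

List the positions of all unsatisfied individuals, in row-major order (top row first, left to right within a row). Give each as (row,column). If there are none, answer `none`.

(0,0), (2,3), (2,5), (3,0), (3,1), (4,5), (5,5), (6,5)

(0,0)X 0/1 not
(0,1)O 1/2 satisfied
(0,4)X 1/1 satisfied
(0,5)X 2/2 satisfied
(1,1)O 2/2 satisfied
(1,2)O 2/2 satisfied
(1,3)O 1/2 satisfied
(1,5)X 1/2 satisfied
(2,3)X 0/1 not
(2,5)O 0/1 not
(3,0)X 0/1 not
(3,1)O 1/3 not
(3,2)O 1/2 satisfied
(3,4)X 0/0 satisfied
(4,1)X 1/2 satisfied
(4,2)X 2/3 satisfied
(4,3)X 1/2 satisfied
(4,5)X 0/1 not
(5,0)O 1/1 satisfied
(5,3)O 1/2 satisfied
(5,5)O 0/2 not
(6,0)O 1/2 satisfied
(6,1)X 1/2 satisfied
(6,2)X 1/2 satisfied
(6,3)O 2/3 satisfied
(6,4)O 1/2 satisfied
(6,5)X 0/2 not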